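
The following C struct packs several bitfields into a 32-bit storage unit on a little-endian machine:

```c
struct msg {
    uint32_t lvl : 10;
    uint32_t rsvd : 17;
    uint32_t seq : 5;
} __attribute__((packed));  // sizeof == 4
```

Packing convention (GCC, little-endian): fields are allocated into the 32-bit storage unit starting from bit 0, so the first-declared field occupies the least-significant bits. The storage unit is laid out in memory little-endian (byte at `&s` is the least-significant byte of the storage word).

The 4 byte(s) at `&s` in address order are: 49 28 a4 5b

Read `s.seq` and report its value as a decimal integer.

[0]=0x49 [1]=0x28 [2]=0xa4 [3]=0x5b (little-endian) → word 0x5ba42849
lvl [0+:10] = (word>>0) & 0x3ff = 73
rsvd [10+:17] = (word>>10) & 0x1ffff = 59658
seq [27+:5] = (word>>27) & 0x1f = 11  ←

11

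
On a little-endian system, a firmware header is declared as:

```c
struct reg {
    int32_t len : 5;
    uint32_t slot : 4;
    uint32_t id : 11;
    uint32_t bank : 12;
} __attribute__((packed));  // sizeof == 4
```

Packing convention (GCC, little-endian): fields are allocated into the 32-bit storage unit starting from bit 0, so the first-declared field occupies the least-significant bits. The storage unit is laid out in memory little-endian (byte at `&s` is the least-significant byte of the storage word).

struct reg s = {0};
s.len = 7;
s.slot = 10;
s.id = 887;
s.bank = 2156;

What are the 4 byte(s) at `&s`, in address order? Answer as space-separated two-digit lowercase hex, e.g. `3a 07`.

47 ef c6 86

len:5 = 7 → 0x7 << 0 → word 0x00000007
slot:4 = 10 → 0xa << 5 → word 0x00000147
id:11 = 887 → 0x377 << 9 → word 0x0006ef47
bank:12 = 2156 → 0x86c << 20 → word 0x86c6ef47
word = 0x86c6ef47 → little-endian bytes:
  [0]=0x47  [1]=0xef  [2]=0xc6  [3]=0x86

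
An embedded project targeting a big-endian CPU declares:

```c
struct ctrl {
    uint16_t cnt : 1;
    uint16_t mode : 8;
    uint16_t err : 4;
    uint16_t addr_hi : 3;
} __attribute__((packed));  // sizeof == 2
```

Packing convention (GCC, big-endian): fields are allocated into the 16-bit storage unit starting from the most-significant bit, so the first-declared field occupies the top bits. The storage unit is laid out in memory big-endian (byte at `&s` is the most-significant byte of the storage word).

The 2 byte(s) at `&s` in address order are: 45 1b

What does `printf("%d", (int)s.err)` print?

[0]=0x45 [1]=0x1b (big-endian) → word 0x451b
cnt:1 @ bit 15 → (0x451b>>15)&0x1 = 0x0
mode:8 @ bit 7 → (0x451b>>7)&0xff = 0x8a
err:4 @ bit 3 → (0x451b>>3)&0xf = 0x3  ←
addr_hi:3 @ bit 0 → (0x451b>>0)&0x7 = 0x3

3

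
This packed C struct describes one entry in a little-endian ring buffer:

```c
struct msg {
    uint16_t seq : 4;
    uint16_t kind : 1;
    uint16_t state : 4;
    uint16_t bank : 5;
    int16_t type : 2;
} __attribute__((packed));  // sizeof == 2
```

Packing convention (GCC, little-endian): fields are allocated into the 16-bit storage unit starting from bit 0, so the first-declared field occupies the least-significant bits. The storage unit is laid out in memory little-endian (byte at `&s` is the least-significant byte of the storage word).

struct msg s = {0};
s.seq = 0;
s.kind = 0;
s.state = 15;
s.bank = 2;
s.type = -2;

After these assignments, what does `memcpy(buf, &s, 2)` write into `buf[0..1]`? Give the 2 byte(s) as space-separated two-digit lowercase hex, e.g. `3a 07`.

seq (4b) val=0 bits=0x0 at bit 0: 0x0000
kind (1b) val=0 bits=0x0 at bit 4: 0x0000
state (4b) val=15 bits=0xf at bit 5: 0x01e0
bank (5b) val=2 bits=0x2 at bit 9: 0x05e0
type (2b) val=-2 bits=0x2 at bit 14: 0x85e0
word = 0x85e0 → little-endian bytes:
  [0]=0xe0  [1]=0x85

e0 85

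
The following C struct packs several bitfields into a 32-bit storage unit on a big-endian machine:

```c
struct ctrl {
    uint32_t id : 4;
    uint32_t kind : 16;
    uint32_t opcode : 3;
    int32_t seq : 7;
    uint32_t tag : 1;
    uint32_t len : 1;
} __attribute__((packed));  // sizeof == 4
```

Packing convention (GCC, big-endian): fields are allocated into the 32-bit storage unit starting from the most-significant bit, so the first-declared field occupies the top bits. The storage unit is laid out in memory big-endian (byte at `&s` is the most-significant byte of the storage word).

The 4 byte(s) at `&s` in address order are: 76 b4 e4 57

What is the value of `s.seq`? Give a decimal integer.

21

[0]=0x76 [1]=0xb4 [2]=0xe4 [3]=0x57 (big-endian) → word 0x76b4e457
id:4 @ bit 28 → (0x76b4e457>>28)&0xf = 0x7
kind:16 @ bit 12 → (0x76b4e457>>12)&0xffff = 0x6b4e
opcode:3 @ bit 9 → (0x76b4e457>>9)&0x7 = 0x2
seq:7 @ bit 2 → (0x76b4e457>>2)&0x7f = 0x15  ←
tag:1 @ bit 1 → (0x76b4e457>>1)&0x1 = 0x1
len:1 @ bit 0 → (0x76b4e457>>0)&0x1 = 0x1
seq signed 7b, MSB=0: value = 21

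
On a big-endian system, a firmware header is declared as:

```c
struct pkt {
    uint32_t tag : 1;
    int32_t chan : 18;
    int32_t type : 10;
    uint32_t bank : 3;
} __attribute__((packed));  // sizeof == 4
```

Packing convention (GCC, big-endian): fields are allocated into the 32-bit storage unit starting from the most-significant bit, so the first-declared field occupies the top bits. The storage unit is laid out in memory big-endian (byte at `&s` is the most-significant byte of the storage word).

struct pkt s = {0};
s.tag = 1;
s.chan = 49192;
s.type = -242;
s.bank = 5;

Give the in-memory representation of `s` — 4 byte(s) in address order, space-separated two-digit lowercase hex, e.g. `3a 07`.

tag:1 = 1 → 0x1 << 31 → word 0x80000000
chan:18 = 49192 → 0xc028 << 13 → word 0x98050000
type:10 = -242 → 0x30e << 3 → word 0x98051870
bank:3 = 5 → 0x5 << 0 → word 0x98051875
word = 0x98051875 → big-endian bytes:
  [0]=0x98  [1]=0x05  [2]=0x18  [3]=0x75

98 05 18 75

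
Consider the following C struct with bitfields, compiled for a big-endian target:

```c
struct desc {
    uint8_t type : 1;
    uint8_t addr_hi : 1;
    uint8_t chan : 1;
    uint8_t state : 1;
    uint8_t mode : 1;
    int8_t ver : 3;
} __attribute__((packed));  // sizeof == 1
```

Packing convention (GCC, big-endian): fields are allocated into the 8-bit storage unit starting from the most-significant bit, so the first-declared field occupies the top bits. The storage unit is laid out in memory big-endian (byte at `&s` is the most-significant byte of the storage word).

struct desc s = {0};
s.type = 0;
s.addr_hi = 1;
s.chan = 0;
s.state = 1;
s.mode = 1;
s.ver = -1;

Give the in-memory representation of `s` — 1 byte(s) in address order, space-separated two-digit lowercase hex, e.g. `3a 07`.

type:1 = 0 → 0x0 << 7 → word 0x00
addr_hi:1 = 1 → 0x1 << 6 → word 0x40
chan:1 = 0 → 0x0 << 5 → word 0x40
state:1 = 1 → 0x1 << 4 → word 0x50
mode:1 = 1 → 0x1 << 3 → word 0x58
ver:3 = -1 → 0x7 << 0 → word 0x5f
word = 0x5f → big-endian bytes:
  [0]=0x5f

5f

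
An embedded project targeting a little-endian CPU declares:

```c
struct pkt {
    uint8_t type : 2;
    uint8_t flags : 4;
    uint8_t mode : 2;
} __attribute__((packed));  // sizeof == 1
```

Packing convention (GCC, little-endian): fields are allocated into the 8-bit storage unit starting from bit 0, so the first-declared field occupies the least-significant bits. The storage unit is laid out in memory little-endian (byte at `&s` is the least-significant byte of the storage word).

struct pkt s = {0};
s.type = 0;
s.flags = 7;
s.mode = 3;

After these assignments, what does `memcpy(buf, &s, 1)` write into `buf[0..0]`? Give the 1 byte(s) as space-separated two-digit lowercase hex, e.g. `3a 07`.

dc

[0+:2] type=0 & 0x3 = 0x0; word=0x00
[2+:4] flags=7 & 0xf = 0x7; word=0x1c
[6+:2] mode=3 & 0x3 = 0x3; word=0xdc
word = 0xdc → little-endian bytes:
  [0]=0xdc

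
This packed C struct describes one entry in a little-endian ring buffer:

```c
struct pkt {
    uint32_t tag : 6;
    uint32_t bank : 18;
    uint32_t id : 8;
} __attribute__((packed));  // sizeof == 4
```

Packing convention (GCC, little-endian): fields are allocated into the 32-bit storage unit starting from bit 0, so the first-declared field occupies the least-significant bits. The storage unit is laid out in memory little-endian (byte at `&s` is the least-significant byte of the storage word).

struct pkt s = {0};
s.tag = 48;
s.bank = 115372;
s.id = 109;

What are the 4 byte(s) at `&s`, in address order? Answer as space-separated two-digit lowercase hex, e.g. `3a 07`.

30 ab 70 6d

tag:6 = 48 → 0x30 << 0 → word 0x00000030
bank:18 = 115372 → 0x1c2ac << 6 → word 0x0070ab30
id:8 = 109 → 0x6d << 24 → word 0x6d70ab30
word = 0x6d70ab30 → little-endian bytes:
  [0]=0x30  [1]=0xab  [2]=0x70  [3]=0x6d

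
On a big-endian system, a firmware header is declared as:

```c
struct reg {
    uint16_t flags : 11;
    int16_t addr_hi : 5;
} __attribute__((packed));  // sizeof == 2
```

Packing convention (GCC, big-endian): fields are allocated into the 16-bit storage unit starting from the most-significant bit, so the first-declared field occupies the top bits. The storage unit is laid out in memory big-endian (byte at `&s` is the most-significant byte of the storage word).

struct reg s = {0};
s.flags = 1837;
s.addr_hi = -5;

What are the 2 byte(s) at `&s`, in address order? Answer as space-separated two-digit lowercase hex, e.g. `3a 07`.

[5+:11] flags=1837 & 0x7ff = 0x72d; word=0xe5a0
[0+:5] addr_hi=-5 & 0x1f = 0x1b; word=0xe5bb
word = 0xe5bb → big-endian bytes:
  [0]=0xe5  [1]=0xbb

e5 bb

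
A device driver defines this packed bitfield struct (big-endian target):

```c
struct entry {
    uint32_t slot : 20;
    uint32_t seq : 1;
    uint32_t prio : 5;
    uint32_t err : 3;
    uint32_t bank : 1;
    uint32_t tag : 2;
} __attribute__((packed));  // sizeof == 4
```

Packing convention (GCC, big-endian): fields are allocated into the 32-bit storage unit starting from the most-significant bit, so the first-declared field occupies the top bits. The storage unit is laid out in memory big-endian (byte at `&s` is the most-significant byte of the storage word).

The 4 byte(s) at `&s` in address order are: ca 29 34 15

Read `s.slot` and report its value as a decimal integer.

[0]=0xca [1]=0x29 [2]=0x34 [3]=0x15 (big-endian) → word 0xca293415
slot:20 @ bit 12 → (0xca293415>>12)&0xfffff = 0xca293  ←
seq:1 @ bit 11 → (0xca293415>>11)&0x1 = 0x0
prio:5 @ bit 6 → (0xca293415>>6)&0x1f = 0x10
err:3 @ bit 3 → (0xca293415>>3)&0x7 = 0x2
bank:1 @ bit 2 → (0xca293415>>2)&0x1 = 0x1
tag:2 @ bit 0 → (0xca293415>>0)&0x3 = 0x1

828051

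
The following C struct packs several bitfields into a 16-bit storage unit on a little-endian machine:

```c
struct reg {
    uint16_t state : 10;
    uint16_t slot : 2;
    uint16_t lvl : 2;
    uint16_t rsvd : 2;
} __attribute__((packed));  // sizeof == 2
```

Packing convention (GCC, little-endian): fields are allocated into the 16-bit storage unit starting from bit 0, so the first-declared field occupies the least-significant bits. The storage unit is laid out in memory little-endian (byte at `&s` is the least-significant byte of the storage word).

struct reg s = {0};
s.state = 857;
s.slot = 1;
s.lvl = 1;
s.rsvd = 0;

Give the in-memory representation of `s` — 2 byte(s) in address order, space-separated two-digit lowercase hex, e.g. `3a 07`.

59 17

state (10b) val=857 bits=0x359 at bit 0: 0x0359
slot (2b) val=1 bits=0x1 at bit 10: 0x0759
lvl (2b) val=1 bits=0x1 at bit 12: 0x1759
rsvd (2b) val=0 bits=0x0 at bit 14: 0x1759
word = 0x1759 → little-endian bytes:
  [0]=0x59  [1]=0x17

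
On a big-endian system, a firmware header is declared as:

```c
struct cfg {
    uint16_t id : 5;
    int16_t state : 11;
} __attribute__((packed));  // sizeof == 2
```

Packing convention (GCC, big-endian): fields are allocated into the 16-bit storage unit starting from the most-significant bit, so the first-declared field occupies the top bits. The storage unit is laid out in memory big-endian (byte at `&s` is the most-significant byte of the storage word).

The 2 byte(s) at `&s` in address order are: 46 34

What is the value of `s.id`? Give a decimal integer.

8

[0]=0x46 [1]=0x34 (big-endian) → word 0x4634
id [11+:5] = (word>>11) & 0x1f = 8  ←
state [0+:11] = (word>>0) & 0x7ff = 1588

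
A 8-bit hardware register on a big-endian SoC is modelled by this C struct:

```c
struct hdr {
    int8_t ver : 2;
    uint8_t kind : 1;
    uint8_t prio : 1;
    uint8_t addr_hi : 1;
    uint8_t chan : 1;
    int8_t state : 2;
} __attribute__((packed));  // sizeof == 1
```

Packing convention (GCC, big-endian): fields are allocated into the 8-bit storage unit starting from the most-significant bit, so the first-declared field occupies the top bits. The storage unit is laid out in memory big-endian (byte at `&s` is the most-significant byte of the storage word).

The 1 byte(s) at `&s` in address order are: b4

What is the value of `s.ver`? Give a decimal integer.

-2

[0]=0xb4 (big-endian) → word 0xb4
ver:2 @ bit 6 → (0xb4>>6)&0x3 = 0x2  ←
kind:1 @ bit 5 → (0xb4>>5)&0x1 = 0x1
prio:1 @ bit 4 → (0xb4>>4)&0x1 = 0x1
addr_hi:1 @ bit 3 → (0xb4>>3)&0x1 = 0x0
chan:1 @ bit 2 → (0xb4>>2)&0x1 = 0x1
state:2 @ bit 0 → (0xb4>>0)&0x3 = 0x0
ver signed 2b, MSB=1: 2 - 4 = -2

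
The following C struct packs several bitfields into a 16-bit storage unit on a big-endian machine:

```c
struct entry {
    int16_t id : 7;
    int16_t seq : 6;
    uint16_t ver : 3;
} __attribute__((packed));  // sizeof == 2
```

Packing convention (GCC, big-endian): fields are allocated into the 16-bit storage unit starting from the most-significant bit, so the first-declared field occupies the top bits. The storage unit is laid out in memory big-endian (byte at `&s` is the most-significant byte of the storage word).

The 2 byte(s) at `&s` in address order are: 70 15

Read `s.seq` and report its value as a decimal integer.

2

[0]=0x70 [1]=0x15 (big-endian) → word 0x7015
id [9+:7] = (word>>9) & 0x7f = 56
seq [3+:6] = (word>>3) & 0x3f = 2  ←
ver [0+:3] = (word>>0) & 0x7 = 5
seq signed 6b, MSB=0: value = 2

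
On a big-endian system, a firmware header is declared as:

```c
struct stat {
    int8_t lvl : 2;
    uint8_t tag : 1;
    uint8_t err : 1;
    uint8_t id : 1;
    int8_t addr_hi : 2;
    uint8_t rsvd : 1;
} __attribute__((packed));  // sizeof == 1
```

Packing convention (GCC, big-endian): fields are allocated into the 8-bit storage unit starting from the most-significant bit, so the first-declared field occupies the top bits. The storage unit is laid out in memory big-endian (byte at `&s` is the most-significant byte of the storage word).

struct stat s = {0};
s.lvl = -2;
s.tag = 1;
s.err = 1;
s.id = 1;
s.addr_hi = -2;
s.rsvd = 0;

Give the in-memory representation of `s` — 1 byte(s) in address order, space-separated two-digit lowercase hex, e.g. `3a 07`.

bc

lvl:2 = -2 → 0x2 << 6 → word 0x80
tag:1 = 1 → 0x1 << 5 → word 0xa0
err:1 = 1 → 0x1 << 4 → word 0xb0
id:1 = 1 → 0x1 << 3 → word 0xb8
addr_hi:2 = -2 → 0x2 << 1 → word 0xbc
rsvd:1 = 0 → 0x0 << 0 → word 0xbc
word = 0xbc → big-endian bytes:
  [0]=0xbc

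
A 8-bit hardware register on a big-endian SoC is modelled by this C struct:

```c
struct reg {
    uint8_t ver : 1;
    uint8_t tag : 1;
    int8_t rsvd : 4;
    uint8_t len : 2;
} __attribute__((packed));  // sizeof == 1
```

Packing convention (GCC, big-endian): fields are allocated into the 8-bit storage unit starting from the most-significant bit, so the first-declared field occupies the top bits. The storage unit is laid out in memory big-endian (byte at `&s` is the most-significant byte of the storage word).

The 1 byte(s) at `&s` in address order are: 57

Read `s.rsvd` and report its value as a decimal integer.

[0]=0x57 (big-endian) → word 0x57
ver [7+:1] = (word>>7) & 0x1 = 0
tag [6+:1] = (word>>6) & 0x1 = 1
rsvd [2+:4] = (word>>2) & 0xf = 5  ←
len [0+:2] = (word>>0) & 0x3 = 3
rsvd signed 4b, MSB=0: value = 5

5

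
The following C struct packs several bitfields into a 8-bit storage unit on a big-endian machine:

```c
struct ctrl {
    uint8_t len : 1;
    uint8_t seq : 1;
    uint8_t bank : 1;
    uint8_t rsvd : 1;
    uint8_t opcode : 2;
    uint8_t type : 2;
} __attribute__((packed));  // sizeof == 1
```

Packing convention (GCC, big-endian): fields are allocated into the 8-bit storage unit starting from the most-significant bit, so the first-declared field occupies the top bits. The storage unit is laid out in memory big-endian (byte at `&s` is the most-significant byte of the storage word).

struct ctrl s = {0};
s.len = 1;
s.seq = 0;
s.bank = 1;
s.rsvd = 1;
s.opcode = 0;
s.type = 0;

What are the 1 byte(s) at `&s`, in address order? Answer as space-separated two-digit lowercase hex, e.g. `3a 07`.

b0

len (1b) val=1 bits=0x1 at bit 7: 0x80
seq (1b) val=0 bits=0x0 at bit 6: 0x80
bank (1b) val=1 bits=0x1 at bit 5: 0xa0
rsvd (1b) val=1 bits=0x1 at bit 4: 0xb0
opcode (2b) val=0 bits=0x0 at bit 2: 0xb0
type (2b) val=0 bits=0x0 at bit 0: 0xb0
word = 0xb0 → big-endian bytes:
  [0]=0xb0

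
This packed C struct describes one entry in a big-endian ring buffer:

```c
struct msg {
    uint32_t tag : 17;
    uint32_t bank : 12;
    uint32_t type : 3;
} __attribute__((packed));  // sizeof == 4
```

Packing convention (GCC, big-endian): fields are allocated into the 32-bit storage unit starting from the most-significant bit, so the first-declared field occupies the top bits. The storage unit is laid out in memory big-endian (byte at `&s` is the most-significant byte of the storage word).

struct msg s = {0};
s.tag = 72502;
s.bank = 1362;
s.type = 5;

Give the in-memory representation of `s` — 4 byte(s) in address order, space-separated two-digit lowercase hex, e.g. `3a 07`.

tag (17b) val=72502 bits=0x11b36 at bit 15: 0x8d9b0000
bank (12b) val=1362 bits=0x552 at bit 3: 0x8d9b2a90
type (3b) val=5 bits=0x5 at bit 0: 0x8d9b2a95
word = 0x8d9b2a95 → big-endian bytes:
  [0]=0x8d  [1]=0x9b  [2]=0x2a  [3]=0x95

8d 9b 2a 95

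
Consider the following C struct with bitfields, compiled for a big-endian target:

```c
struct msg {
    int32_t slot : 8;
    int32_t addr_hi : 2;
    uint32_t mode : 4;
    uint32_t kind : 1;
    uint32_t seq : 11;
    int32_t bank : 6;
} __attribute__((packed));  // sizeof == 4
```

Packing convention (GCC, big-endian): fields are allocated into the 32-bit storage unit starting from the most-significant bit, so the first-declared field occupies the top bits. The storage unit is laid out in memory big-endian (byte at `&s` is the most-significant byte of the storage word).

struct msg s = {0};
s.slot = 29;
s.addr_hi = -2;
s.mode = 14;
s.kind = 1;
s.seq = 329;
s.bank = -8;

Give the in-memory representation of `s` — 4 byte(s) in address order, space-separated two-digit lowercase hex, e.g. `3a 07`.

slot:8 = 29 → 0x1d << 24 → word 0x1d000000
addr_hi:2 = -2 → 0x2 << 22 → word 0x1d800000
mode:4 = 14 → 0xe << 18 → word 0x1db80000
kind:1 = 1 → 0x1 << 17 → word 0x1dba0000
seq:11 = 329 → 0x149 << 6 → word 0x1dba5240
bank:6 = -8 → 0x38 << 0 → word 0x1dba5278
word = 0x1dba5278 → big-endian bytes:
  [0]=0x1d  [1]=0xba  [2]=0x52  [3]=0x78

1d ba 52 78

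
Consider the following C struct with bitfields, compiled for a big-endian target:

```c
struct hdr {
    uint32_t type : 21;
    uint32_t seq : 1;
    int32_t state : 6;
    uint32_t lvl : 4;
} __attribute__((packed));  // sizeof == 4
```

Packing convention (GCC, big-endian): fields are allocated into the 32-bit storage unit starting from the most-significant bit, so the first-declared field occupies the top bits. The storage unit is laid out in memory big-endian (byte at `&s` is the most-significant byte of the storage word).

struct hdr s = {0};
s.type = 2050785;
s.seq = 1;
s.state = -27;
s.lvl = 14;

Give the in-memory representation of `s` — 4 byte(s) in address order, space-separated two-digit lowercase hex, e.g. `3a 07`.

fa 57 0e 5e

type (21b) val=2050785 bits=0x1f4ae1 at bit 11: 0xfa570800
seq (1b) val=1 bits=0x1 at bit 10: 0xfa570c00
state (6b) val=-27 bits=0x25 at bit 4: 0xfa570e50
lvl (4b) val=14 bits=0xe at bit 0: 0xfa570e5e
word = 0xfa570e5e → big-endian bytes:
  [0]=0xfa  [1]=0x57  [2]=0x0e  [3]=0x5e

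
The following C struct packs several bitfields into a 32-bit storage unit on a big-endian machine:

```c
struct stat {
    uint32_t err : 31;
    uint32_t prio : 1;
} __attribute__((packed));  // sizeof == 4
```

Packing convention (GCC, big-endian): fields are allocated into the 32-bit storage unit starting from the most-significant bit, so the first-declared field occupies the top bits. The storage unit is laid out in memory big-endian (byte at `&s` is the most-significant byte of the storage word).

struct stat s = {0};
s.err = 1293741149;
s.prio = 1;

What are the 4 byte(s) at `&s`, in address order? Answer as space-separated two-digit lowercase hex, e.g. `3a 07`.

9a 39 d8 bb

[1+:31] err=1293741149 & 0x7fffffff = 0x4d1cec5d; word=0x9a39d8ba
[0+:1] prio=1 & 0x1 = 0x1; word=0x9a39d8bb
word = 0x9a39d8bb → big-endian bytes:
  [0]=0x9a  [1]=0x39  [2]=0xd8  [3]=0xbb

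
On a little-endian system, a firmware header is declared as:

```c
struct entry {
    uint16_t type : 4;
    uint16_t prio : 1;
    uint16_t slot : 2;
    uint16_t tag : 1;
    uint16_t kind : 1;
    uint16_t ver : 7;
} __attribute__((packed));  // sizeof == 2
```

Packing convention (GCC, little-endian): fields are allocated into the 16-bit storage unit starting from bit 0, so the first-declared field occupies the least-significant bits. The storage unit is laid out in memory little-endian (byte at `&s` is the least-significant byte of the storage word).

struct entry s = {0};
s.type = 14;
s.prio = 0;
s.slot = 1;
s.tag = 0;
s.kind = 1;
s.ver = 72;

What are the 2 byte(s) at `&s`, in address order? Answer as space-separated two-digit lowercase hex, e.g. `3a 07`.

[0+:4] type=14 & 0xf = 0xe; word=0x000e
[4+:1] prio=0 & 0x1 = 0x0; word=0x000e
[5+:2] slot=1 & 0x3 = 0x1; word=0x002e
[7+:1] tag=0 & 0x1 = 0x0; word=0x002e
[8+:1] kind=1 & 0x1 = 0x1; word=0x012e
[9+:7] ver=72 & 0x7f = 0x48; word=0x912e
word = 0x912e → little-endian bytes:
  [0]=0x2e  [1]=0x91

2e 91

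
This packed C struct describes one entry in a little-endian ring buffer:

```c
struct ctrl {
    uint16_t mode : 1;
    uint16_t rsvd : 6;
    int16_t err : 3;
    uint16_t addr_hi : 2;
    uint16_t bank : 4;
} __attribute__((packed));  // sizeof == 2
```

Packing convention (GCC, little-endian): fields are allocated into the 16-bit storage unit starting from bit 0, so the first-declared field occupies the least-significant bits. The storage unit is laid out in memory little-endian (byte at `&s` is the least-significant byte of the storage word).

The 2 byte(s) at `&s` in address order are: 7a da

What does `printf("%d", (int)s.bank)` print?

[0]=0x7a [1]=0xda (little-endian) → word 0xda7a
mode:1 @ bit 0 → (0xda7a>>0)&0x1 = 0x0
rsvd:6 @ bit 1 → (0xda7a>>1)&0x3f = 0x3d
err:3 @ bit 7 → (0xda7a>>7)&0x7 = 0x4
addr_hi:2 @ bit 10 → (0xda7a>>10)&0x3 = 0x2
bank:4 @ bit 12 → (0xda7a>>12)&0xf = 0xd  ←

13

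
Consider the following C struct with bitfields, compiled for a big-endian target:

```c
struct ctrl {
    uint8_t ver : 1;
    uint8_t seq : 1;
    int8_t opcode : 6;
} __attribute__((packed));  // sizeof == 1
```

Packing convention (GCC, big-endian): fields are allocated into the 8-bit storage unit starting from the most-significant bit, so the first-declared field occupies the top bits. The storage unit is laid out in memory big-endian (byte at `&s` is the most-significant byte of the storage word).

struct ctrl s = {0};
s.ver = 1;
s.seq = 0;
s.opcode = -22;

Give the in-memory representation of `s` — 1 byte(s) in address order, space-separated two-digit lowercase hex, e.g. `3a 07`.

ver:1 = 1 → 0x1 << 7 → word 0x80
seq:1 = 0 → 0x0 << 6 → word 0x80
opcode:6 = -22 → 0x2a << 0 → word 0xaa
word = 0xaa → big-endian bytes:
  [0]=0xaa

aa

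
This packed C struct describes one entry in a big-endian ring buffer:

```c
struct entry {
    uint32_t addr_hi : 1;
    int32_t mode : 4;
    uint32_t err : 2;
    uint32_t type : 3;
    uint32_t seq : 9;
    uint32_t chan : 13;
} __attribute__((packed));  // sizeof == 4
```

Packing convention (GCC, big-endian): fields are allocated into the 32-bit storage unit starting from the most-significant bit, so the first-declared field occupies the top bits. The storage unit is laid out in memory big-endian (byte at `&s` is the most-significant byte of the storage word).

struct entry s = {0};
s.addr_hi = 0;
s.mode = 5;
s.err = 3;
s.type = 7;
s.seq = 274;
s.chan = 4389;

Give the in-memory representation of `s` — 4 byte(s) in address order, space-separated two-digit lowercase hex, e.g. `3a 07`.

addr_hi:1 = 0 → 0x0 << 31 → word 0x00000000
mode:4 = 5 → 0x5 << 27 → word 0x28000000
err:2 = 3 → 0x3 << 25 → word 0x2e000000
type:3 = 7 → 0x7 << 22 → word 0x2fc00000
seq:9 = 274 → 0x112 << 13 → word 0x2fe24000
chan:13 = 4389 → 0x1125 << 0 → word 0x2fe25125
word = 0x2fe25125 → big-endian bytes:
  [0]=0x2f  [1]=0xe2  [2]=0x51  [3]=0x25

2f e2 51 25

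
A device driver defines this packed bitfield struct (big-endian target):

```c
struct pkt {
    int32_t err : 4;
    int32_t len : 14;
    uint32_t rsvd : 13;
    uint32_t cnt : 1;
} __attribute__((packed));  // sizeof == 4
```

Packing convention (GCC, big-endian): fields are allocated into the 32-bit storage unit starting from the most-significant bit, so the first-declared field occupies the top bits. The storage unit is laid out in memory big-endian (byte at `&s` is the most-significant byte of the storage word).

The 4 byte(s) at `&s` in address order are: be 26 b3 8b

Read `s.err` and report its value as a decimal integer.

-5

[0]=0xbe [1]=0x26 [2]=0xb3 [3]=0x8b (big-endian) → word 0xbe26b38b
err:4 @ bit 28 → (0xbe26b38b>>28)&0xf = 0xb  ←
len:14 @ bit 14 → (0xbe26b38b>>14)&0x3fff = 0x389a
rsvd:13 @ bit 1 → (0xbe26b38b>>1)&0x1fff = 0x19c5
cnt:1 @ bit 0 → (0xbe26b38b>>0)&0x1 = 0x1
err signed 4b, MSB=1: 11 - 16 = -5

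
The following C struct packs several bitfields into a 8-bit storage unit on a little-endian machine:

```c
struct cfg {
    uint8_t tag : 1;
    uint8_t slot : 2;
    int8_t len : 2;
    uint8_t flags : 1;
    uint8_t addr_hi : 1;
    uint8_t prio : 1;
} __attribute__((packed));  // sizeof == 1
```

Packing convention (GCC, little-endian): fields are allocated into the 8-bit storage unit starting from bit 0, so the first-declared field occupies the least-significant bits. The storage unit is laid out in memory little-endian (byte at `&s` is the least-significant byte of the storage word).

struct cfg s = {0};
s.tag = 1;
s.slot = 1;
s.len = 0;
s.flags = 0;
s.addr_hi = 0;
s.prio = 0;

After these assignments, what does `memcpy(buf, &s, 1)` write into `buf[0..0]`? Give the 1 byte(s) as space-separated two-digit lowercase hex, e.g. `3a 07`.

03

tag (1b) val=1 bits=0x1 at bit 0: 0x01
slot (2b) val=1 bits=0x1 at bit 1: 0x03
len (2b) val=0 bits=0x0 at bit 3: 0x03
flags (1b) val=0 bits=0x0 at bit 5: 0x03
addr_hi (1b) val=0 bits=0x0 at bit 6: 0x03
prio (1b) val=0 bits=0x0 at bit 7: 0x03
word = 0x03 → little-endian bytes:
  [0]=0x03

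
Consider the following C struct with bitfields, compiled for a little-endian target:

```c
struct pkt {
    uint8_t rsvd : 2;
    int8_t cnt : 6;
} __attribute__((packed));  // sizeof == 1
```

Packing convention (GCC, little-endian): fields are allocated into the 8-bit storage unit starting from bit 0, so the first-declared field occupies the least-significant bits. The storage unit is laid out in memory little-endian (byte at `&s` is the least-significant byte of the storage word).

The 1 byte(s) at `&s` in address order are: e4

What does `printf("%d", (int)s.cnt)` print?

[0]=0xe4 (little-endian) → word 0xe4
rsvd [0+:2] = (word>>0) & 0x3 = 0
cnt [2+:6] = (word>>2) & 0x3f = 57  ←
cnt signed 6b, MSB=1: 57 - 64 = -7

-7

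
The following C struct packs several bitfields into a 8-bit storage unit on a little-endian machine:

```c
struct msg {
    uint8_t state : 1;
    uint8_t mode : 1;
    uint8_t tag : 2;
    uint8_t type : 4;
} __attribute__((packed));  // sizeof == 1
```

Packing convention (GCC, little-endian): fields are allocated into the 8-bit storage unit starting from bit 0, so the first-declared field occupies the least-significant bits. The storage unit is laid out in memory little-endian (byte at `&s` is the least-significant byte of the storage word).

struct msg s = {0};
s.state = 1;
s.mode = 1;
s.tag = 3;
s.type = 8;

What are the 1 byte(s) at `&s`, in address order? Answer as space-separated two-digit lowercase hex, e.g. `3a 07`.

8f

[0+:1] state=1 & 0x1 = 0x1; word=0x01
[1+:1] mode=1 & 0x1 = 0x1; word=0x03
[2+:2] tag=3 & 0x3 = 0x3; word=0x0f
[4+:4] type=8 & 0xf = 0x8; word=0x8f
word = 0x8f → little-endian bytes:
  [0]=0x8f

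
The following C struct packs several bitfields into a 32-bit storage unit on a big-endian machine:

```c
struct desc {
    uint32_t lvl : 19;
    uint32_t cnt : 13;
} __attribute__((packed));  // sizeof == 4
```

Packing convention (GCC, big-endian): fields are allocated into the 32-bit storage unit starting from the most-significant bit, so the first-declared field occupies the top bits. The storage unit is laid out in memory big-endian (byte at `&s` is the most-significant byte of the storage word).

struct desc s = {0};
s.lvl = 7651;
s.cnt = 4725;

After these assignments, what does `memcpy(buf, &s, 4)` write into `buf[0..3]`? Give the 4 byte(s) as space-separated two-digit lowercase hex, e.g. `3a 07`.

[13+:19] lvl=7651 & 0x7ffff = 0x1de3; word=0x03bc6000
[0+:13] cnt=4725 & 0x1fff = 0x1275; word=0x03bc7275
word = 0x03bc7275 → big-endian bytes:
  [0]=0x03  [1]=0xbc  [2]=0x72  [3]=0x75

03 bc 72 75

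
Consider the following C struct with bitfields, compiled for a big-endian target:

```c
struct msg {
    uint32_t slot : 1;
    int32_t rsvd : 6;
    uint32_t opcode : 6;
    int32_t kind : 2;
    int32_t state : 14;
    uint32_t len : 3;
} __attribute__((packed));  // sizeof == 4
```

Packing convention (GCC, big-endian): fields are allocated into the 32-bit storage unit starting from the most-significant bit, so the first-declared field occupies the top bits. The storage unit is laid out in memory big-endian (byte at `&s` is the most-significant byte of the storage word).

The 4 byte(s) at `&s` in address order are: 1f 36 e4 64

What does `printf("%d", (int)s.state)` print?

[0]=0x1f [1]=0x36 [2]=0xe4 [3]=0x64 (big-endian) → word 0x1f36e464
slot [31+:1] = (word>>31) & 0x1 = 0
rsvd [25+:6] = (word>>25) & 0x3f = 15
opcode [19+:6] = (word>>19) & 0x3f = 38
kind [17+:2] = (word>>17) & 0x3 = 3
state [3+:14] = (word>>3) & 0x3fff = 7308  ←
len [0+:3] = (word>>0) & 0x7 = 4
state signed 14b, MSB=0: value = 7308

7308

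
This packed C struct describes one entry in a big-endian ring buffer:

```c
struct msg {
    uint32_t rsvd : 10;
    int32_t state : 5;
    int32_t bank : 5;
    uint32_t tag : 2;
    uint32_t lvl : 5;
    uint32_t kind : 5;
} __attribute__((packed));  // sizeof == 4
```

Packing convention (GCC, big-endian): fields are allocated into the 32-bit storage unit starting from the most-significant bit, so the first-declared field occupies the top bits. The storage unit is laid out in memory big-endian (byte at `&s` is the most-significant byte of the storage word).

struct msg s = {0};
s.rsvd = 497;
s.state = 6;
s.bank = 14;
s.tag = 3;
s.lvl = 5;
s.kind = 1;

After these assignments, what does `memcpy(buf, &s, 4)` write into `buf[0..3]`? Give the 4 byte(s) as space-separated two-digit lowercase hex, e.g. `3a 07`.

7c 4c ec a1

[22+:10] rsvd=497 & 0x3ff = 0x1f1; word=0x7c400000
[17+:5] state=6 & 0x1f = 0x6; word=0x7c4c0000
[12+:5] bank=14 & 0x1f = 0xe; word=0x7c4ce000
[10+:2] tag=3 & 0x3 = 0x3; word=0x7c4cec00
[5+:5] lvl=5 & 0x1f = 0x5; word=0x7c4ceca0
[0+:5] kind=1 & 0x1f = 0x1; word=0x7c4ceca1
word = 0x7c4ceca1 → big-endian bytes:
  [0]=0x7c  [1]=0x4c  [2]=0xec  [3]=0xa1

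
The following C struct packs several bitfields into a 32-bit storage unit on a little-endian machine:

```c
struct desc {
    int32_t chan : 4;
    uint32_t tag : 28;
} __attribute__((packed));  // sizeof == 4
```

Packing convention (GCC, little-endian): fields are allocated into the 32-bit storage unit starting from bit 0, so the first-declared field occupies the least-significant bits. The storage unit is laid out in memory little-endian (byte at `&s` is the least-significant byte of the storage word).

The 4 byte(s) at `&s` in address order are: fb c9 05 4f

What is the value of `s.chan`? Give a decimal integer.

[0]=0xfb [1]=0xc9 [2]=0x05 [3]=0x4f (little-endian) → word 0x4f05c9fb
chan [0+:4] = (word>>0) & 0xf = 11  ←
tag [4+:28] = (word>>4) & 0xfffffff = 82861215
chan signed 4b, MSB=1: 11 - 16 = -5

-5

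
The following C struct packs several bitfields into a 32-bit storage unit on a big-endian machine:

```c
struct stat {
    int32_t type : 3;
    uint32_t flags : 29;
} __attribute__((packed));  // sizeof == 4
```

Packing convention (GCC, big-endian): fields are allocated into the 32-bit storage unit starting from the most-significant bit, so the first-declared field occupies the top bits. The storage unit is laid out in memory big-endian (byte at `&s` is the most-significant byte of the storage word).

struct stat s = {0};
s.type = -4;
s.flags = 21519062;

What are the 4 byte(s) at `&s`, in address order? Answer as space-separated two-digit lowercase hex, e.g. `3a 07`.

81 48 5a d6

type (3b) val=-4 bits=0x4 at bit 29: 0x80000000
flags (29b) val=21519062 bits=0x1485ad6 at bit 0: 0x81485ad6
word = 0x81485ad6 → big-endian bytes:
  [0]=0x81  [1]=0x48  [2]=0x5a  [3]=0xd6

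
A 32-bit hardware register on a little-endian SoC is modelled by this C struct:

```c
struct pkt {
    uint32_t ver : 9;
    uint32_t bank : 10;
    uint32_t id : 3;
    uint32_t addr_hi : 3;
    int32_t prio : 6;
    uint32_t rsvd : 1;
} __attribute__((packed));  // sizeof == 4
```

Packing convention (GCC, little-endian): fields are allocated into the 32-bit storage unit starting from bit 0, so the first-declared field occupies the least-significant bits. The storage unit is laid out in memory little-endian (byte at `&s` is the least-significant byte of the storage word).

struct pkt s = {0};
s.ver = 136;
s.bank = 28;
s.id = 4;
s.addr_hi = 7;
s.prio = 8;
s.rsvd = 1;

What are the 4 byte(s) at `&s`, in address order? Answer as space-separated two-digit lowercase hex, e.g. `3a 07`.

88 38 e0 91

ver (9b) val=136 bits=0x88 at bit 0: 0x00000088
bank (10b) val=28 bits=0x1c at bit 9: 0x00003888
id (3b) val=4 bits=0x4 at bit 19: 0x00203888
addr_hi (3b) val=7 bits=0x7 at bit 22: 0x01e03888
prio (6b) val=8 bits=0x8 at bit 25: 0x11e03888
rsvd (1b) val=1 bits=0x1 at bit 31: 0x91e03888
word = 0x91e03888 → little-endian bytes:
  [0]=0x88  [1]=0x38  [2]=0xe0  [3]=0x91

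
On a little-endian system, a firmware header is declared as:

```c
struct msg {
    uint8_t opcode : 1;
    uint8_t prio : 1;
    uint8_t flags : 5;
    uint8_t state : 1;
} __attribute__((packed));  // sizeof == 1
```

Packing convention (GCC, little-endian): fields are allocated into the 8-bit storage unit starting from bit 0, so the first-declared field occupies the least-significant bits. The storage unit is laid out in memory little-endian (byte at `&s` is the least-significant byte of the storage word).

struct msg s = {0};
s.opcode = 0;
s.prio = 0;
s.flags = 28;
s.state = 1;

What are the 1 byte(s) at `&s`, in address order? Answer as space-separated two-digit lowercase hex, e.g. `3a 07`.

f0

opcode (1b) val=0 bits=0x0 at bit 0: 0x00
prio (1b) val=0 bits=0x0 at bit 1: 0x00
flags (5b) val=28 bits=0x1c at bit 2: 0x70
state (1b) val=1 bits=0x1 at bit 7: 0xf0
word = 0xf0 → little-endian bytes:
  [0]=0xf0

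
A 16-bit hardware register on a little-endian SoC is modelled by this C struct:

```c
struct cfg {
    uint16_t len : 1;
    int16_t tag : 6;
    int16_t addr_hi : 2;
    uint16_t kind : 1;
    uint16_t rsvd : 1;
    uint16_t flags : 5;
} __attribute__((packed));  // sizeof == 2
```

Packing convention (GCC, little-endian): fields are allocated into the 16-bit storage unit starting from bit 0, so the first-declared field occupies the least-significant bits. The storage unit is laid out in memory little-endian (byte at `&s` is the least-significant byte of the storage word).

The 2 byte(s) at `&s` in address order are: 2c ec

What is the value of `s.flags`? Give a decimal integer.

[0]=0x2c [1]=0xec (little-endian) → word 0xec2c
len:1 @ bit 0 → (0xec2c>>0)&0x1 = 0x0
tag:6 @ bit 1 → (0xec2c>>1)&0x3f = 0x16
addr_hi:2 @ bit 7 → (0xec2c>>7)&0x3 = 0x0
kind:1 @ bit 9 → (0xec2c>>9)&0x1 = 0x0
rsvd:1 @ bit 10 → (0xec2c>>10)&0x1 = 0x1
flags:5 @ bit 11 → (0xec2c>>11)&0x1f = 0x1d  ←

29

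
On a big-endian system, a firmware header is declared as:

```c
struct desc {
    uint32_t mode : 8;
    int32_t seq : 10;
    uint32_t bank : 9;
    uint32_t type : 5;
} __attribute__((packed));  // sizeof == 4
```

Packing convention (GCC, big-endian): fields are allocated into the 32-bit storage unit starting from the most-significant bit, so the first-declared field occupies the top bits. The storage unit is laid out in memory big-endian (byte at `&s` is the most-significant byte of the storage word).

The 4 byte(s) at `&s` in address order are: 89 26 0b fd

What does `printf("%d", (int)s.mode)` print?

[0]=0x89 [1]=0x26 [2]=0x0b [3]=0xfd (big-endian) → word 0x89260bfd
mode [24+:8] = (word>>24) & 0xff = 137  ←
seq [14+:10] = (word>>14) & 0x3ff = 152
bank [5+:9] = (word>>5) & 0x1ff = 95
type [0+:5] = (word>>0) & 0x1f = 29

137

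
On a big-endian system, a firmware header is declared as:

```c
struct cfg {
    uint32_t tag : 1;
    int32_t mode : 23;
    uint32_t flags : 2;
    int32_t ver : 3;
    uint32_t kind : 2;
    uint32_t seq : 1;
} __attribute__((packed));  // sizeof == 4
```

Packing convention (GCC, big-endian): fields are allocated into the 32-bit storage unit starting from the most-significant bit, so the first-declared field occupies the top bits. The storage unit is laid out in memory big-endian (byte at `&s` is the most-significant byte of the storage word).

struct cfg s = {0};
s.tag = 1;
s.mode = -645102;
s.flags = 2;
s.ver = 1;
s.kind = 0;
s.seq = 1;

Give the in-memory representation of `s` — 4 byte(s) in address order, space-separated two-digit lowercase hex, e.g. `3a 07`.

f6 28 12 89

tag (1b) val=1 bits=0x1 at bit 31: 0x80000000
mode (23b) val=-645102 bits=0x762812 at bit 8: 0xf6281200
flags (2b) val=2 bits=0x2 at bit 6: 0xf6281280
ver (3b) val=1 bits=0x1 at bit 3: 0xf6281288
kind (2b) val=0 bits=0x0 at bit 1: 0xf6281288
seq (1b) val=1 bits=0x1 at bit 0: 0xf6281289
word = 0xf6281289 → big-endian bytes:
  [0]=0xf6  [1]=0x28  [2]=0x12  [3]=0x89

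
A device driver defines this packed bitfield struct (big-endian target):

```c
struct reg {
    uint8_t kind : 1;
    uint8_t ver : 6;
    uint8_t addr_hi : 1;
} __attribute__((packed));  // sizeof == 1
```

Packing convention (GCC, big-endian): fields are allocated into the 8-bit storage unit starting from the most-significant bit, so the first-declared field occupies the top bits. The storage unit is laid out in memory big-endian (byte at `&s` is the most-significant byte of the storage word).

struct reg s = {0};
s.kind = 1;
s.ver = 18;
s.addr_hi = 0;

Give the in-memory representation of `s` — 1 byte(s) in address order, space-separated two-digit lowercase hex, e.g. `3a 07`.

a4

kind (1b) val=1 bits=0x1 at bit 7: 0x80
ver (6b) val=18 bits=0x12 at bit 1: 0xa4
addr_hi (1b) val=0 bits=0x0 at bit 0: 0xa4
word = 0xa4 → big-endian bytes:
  [0]=0xa4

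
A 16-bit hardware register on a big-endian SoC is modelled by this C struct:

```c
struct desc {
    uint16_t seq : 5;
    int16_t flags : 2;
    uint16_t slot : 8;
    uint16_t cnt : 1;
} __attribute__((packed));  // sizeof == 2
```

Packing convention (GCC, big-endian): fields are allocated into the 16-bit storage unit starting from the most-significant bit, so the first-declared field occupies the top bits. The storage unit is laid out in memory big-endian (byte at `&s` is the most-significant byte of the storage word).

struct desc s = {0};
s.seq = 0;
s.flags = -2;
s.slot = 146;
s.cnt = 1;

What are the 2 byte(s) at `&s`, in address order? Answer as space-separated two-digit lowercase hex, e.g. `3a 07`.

05 25

[11+:5] seq=0 & 0x1f = 0x0; word=0x0000
[9+:2] flags=-2 & 0x3 = 0x2; word=0x0400
[1+:8] slot=146 & 0xff = 0x92; word=0x0524
[0+:1] cnt=1 & 0x1 = 0x1; word=0x0525
word = 0x0525 → big-endian bytes:
  [0]=0x05  [1]=0x25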